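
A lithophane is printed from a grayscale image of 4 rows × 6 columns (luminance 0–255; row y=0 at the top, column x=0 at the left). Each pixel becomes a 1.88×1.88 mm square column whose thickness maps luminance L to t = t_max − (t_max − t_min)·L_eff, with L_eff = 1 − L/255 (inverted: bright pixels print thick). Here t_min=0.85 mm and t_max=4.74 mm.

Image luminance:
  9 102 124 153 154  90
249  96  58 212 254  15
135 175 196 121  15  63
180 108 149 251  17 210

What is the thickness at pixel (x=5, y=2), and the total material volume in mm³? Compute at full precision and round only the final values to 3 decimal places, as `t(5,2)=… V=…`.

t(5,2)=1.811 V=241.185

span = t_max - t_min = 4.74 - 0.85 = 3.890
L(5,2) = 63, L_eff = 1 - 63/255 = 0.752941 (inverted)
t(5,2) = 4.74 - 3.890·0.752941 = 1.811
Σt over all 4·6 pixels = 435026/6375 ≈ 68.2393725
V = pitch²·Σt = 1.88²·435026/6375 = 241.185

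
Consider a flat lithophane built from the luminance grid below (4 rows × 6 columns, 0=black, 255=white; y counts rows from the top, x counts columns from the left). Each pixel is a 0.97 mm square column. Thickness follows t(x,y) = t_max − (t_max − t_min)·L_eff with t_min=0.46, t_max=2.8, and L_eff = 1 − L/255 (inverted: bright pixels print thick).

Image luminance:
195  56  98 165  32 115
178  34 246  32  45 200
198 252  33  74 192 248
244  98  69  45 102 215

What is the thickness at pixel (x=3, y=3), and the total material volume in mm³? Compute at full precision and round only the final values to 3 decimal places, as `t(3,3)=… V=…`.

t(3,3)=0.873 V=37.723

span = t_max - t_min = 2.8 - 0.46 = 2.340
L(3,3) = 45, L_eff = 1 - 45/255 = 0.823529 (inverted)
t(3,3) = 2.8 - 2.340·0.823529 = 0.873
Σt over all 4·6 pixels = 85197/2125 ≈ 40.0927059
V = pitch²·Σt = 0.97²·85197/2125 = 37.723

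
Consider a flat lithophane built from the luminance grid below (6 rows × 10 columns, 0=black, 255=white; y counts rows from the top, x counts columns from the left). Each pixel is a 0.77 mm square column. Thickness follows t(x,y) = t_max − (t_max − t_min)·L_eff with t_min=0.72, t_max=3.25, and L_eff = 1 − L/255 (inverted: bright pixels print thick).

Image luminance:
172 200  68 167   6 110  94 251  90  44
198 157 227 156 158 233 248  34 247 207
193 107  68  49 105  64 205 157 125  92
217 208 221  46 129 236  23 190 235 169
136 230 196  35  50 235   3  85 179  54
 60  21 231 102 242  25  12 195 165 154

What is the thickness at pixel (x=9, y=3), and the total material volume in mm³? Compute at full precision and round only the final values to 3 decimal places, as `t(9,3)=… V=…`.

span = t_max - t_min = 3.25 - 0.72 = 2.530
L(9,3) = 169, L_eff = 1 - 169/255 = 0.337255 (inverted)
t(9,3) = 3.25 - 2.530·0.337255 = 2.397
Σt over all 6·10 pixels = 267129/2125 ≈ 125.7077647
V = pitch²·Σt = 0.77²·267129/2125 = 74.532

t(9,3)=2.397 V=74.532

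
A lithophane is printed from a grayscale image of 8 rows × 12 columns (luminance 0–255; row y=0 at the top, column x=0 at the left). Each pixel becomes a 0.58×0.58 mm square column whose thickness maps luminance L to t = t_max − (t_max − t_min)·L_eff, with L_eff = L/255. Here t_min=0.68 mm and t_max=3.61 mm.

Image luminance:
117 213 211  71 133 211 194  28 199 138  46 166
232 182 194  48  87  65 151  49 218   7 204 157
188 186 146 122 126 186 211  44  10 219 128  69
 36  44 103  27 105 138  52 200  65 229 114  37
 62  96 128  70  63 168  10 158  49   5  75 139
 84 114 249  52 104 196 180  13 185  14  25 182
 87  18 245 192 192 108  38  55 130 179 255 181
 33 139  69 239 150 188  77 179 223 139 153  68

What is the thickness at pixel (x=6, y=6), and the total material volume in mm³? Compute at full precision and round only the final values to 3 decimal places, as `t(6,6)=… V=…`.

span = t_max - t_min = 3.61 - 0.68 = 2.930
L(6,6) = 38, L_eff = 38/255 = 0.149020
t(6,6) = 3.61 - 2.930·0.149020 = 3.173
Σt over all 8·12 pixels = 1340282/6375 ≈ 210.2403137
V = pitch²·Σt = 0.58²·1340282/6375 = 70.725

t(6,6)=3.173 V=70.725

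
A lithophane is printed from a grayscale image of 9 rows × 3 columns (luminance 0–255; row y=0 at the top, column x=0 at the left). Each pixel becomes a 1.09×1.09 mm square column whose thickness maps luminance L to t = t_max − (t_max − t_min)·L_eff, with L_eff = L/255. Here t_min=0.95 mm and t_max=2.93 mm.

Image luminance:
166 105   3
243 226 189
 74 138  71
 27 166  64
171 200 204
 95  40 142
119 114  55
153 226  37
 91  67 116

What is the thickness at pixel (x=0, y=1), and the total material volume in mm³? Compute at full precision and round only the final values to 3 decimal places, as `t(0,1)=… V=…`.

span = t_max - t_min = 2.93 - 0.95 = 1.980
L(0,1) = 243, L_eff = 243/255 = 0.952941
t(0,1) = 2.93 - 1.980·0.952941 = 1.043
Σt over all 9·3 pixels = 454503/8500 ≈ 53.4709412
V = pitch²·Σt = 1.09²·454503/8500 = 63.529

t(0,1)=1.043 V=63.529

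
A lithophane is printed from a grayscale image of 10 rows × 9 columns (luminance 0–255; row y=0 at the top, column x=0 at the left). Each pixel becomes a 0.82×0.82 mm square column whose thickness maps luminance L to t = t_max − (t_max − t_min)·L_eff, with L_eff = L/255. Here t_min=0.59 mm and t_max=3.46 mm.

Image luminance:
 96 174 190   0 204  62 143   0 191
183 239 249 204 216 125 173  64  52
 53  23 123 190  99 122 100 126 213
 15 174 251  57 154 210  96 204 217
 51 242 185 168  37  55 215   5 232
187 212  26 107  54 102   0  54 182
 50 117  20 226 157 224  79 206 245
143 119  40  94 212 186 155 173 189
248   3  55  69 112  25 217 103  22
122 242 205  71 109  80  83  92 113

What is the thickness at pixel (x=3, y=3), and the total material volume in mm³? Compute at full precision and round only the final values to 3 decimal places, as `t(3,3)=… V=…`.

t(3,3)=2.818 V=120.751

span = t_max - t_min = 3.46 - 0.59 = 2.870
L(3,3) = 57, L_eff = 57/255 = 0.223529
t(3,3) = 3.46 - 2.870·0.223529 = 2.818
Σt over all 10·9 pixels = 381613/2125 ≈ 179.5825882
V = pitch²·Σt = 0.82²·381613/2125 = 120.751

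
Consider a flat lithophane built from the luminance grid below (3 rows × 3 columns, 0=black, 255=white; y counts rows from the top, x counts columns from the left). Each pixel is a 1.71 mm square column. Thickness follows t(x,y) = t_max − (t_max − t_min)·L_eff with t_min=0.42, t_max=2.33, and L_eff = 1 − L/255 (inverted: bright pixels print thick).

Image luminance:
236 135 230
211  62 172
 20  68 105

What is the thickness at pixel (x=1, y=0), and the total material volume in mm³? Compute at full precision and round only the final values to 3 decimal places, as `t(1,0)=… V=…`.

span = t_max - t_min = 2.33 - 0.42 = 1.910
L(1,0) = 135, L_eff = 1 - 135/255 = 0.470588 (inverted)
t(1,0) = 2.33 - 1.910·0.470588 = 1.431
Σt over all 3·3 pixels = 111013/8500 ≈ 13.0603529
V = pitch²·Σt = 1.71²·111013/8500 = 38.190

t(1,0)=1.431 V=38.190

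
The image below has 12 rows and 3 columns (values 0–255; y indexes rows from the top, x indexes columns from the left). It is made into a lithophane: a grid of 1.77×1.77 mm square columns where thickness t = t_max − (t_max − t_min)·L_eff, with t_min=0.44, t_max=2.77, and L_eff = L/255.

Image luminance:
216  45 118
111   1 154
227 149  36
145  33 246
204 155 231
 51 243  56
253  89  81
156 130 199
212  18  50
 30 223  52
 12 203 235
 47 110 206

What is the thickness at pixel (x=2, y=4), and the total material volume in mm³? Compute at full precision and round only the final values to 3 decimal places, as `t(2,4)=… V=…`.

t(2,4)=0.659 V=177.097

span = t_max - t_min = 2.77 - 0.44 = 2.330
L(2,4) = 231, L_eff = 231/255 = 0.905882
t(2,4) = 2.77 - 2.330·0.905882 = 0.659
Σt over all 12·3 pixels = 1441469/25500 ≈ 56.5281961
V = pitch²·Σt = 1.77²·1441469/25500 = 177.097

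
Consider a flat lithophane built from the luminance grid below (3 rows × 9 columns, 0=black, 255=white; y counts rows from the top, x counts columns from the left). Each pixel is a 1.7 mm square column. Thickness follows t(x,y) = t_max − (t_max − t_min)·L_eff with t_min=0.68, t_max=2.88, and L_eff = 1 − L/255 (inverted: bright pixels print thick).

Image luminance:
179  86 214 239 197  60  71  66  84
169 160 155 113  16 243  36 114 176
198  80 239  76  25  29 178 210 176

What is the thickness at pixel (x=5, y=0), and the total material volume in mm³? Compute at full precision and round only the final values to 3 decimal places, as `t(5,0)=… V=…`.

span = t_max - t_min = 2.88 - 0.68 = 2.200
L(5,0) = 60, L_eff = 1 - 60/255 = 0.764706 (inverted)
t(5,0) = 2.88 - 2.200·0.764706 = 1.198
Σt over all 3·9 pixels = 62888/1275 ≈ 49.3239216
V = pitch²·Σt = 1.7²·62888/1275 = 142.546

t(5,0)=1.198 V=142.546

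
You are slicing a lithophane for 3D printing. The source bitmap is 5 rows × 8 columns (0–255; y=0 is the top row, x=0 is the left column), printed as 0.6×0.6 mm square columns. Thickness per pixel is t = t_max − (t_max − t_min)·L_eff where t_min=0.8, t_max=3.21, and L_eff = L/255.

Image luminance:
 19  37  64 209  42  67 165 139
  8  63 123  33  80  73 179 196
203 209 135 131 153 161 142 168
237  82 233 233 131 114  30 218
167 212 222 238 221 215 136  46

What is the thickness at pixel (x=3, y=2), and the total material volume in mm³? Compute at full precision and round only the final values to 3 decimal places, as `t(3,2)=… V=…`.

t(3,2)=1.972 V=27.395

span = t_max - t_min = 3.21 - 0.8 = 2.410
L(3,2) = 131, L_eff = 131/255 = 0.513725
t(3,2) = 3.21 - 2.410·0.513725 = 1.972
Σt over all 5·8 pixels = 970253/12750 ≈ 76.0982745
V = pitch²·Σt = 0.6²·970253/12750 = 27.395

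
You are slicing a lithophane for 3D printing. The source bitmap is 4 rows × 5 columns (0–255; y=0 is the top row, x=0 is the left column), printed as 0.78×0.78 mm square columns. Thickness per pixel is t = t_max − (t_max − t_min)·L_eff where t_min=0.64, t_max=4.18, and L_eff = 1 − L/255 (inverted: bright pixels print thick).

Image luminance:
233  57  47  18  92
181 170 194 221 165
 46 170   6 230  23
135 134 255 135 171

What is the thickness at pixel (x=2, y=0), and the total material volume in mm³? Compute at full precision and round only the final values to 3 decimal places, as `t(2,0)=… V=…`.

span = t_max - t_min = 4.18 - 0.64 = 3.540
L(2,0) = 47, L_eff = 1 - 47/255 = 0.815686 (inverted)
t(2,0) = 4.18 - 3.540·0.815686 = 1.292
Σt over all 4·5 pixels = 212697/4250 ≈ 50.0463529
V = pitch²·Σt = 0.78²·212697/4250 = 30.448

t(2,0)=1.292 V=30.448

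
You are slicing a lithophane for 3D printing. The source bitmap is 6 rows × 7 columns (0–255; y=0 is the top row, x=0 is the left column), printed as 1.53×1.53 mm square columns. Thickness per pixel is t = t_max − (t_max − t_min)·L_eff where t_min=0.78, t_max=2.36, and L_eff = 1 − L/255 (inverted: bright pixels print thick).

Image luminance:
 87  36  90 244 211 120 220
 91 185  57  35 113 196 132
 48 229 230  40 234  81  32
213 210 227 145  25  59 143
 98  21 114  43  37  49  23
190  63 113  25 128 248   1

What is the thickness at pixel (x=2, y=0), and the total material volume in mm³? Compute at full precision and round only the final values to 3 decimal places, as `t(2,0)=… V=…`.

span = t_max - t_min = 2.36 - 0.78 = 1.580
L(2,0) = 90, L_eff = 1 - 90/255 = 0.647059 (inverted)
t(2,0) = 2.36 - 1.580·0.647059 = 1.338
Σt over all 6·7 pixels = 401842/6375 ≈ 63.0340392
V = pitch²·Σt = 1.53²·401842/6375 = 147.556

t(2,0)=1.338 V=147.556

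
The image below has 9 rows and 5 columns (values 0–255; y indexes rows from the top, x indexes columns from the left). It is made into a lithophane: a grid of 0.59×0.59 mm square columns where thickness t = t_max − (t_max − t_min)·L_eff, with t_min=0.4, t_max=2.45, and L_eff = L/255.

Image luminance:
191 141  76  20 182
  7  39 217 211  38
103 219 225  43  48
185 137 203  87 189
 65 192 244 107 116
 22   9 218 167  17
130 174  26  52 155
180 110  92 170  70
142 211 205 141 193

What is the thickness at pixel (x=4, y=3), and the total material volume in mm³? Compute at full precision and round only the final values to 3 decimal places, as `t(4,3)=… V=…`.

t(4,3)=0.931 V=22.234

span = t_max - t_min = 2.45 - 0.4 = 2.050
L(4,3) = 189, L_eff = 189/255 = 0.741176
t(4,3) = 2.45 - 2.050·0.741176 = 0.931
Σt over all 9·5 pixels = 54291/850 ≈ 63.8717647
V = pitch²·Σt = 0.59²·54291/850 = 22.234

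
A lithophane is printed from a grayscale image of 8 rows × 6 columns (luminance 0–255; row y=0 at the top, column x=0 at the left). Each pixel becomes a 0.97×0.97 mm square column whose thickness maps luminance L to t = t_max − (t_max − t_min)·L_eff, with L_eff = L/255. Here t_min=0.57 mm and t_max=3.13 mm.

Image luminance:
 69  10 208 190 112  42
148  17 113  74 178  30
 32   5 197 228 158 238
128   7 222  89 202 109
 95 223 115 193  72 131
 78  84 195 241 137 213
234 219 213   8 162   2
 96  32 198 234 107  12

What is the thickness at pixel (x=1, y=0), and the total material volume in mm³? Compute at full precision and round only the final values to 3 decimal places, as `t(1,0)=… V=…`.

t(1,0)=3.030 V=83.741

span = t_max - t_min = 3.13 - 0.57 = 2.560
L(1,0) = 10, L_eff = 10/255 = 0.039216
t(1,0) = 3.13 - 2.560·0.039216 = 3.030
Σt over all 8·6 pixels = 113476/1275 ≈ 89.0007843
V = pitch²·Σt = 0.97²·113476/1275 = 83.741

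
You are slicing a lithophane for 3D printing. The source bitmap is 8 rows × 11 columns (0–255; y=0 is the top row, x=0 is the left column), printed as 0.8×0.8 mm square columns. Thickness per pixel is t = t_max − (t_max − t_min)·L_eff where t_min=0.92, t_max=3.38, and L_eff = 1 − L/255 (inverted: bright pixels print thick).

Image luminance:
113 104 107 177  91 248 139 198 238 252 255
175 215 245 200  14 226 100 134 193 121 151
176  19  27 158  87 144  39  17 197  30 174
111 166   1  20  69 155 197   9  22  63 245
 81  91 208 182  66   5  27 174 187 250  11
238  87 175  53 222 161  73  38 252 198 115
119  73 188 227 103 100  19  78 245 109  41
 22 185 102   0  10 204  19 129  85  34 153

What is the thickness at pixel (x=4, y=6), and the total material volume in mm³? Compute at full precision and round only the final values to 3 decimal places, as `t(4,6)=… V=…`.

span = t_max - t_min = 3.38 - 0.92 = 2.460
L(4,6) = 103, L_eff = 1 - 103/255 = 0.596078 (inverted)
t(4,6) = 3.38 - 2.460·0.596078 = 1.914
Σt over all 8·11 pixels = 793481/4250 ≈ 186.7014118
V = pitch²·Σt = 0.8²·793481/4250 = 119.489

t(4,6)=1.914 V=119.489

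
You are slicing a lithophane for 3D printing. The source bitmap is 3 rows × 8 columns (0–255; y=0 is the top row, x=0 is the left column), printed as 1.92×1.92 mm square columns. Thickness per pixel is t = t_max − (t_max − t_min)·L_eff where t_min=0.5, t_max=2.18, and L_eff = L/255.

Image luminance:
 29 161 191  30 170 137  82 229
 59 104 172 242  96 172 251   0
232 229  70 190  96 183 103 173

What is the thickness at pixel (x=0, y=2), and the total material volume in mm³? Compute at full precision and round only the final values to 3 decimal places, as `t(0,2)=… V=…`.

span = t_max - t_min = 2.18 - 0.5 = 1.680
L(0,2) = 232, L_eff = 232/255 = 0.909804
t(0,2) = 2.18 - 1.680·0.909804 = 0.652
Σt over all 3·8 pixels = 63566/2125 ≈ 29.9134118
V = pitch²·Σt = 1.92²·63566/2125 = 110.273

t(0,2)=0.652 V=110.273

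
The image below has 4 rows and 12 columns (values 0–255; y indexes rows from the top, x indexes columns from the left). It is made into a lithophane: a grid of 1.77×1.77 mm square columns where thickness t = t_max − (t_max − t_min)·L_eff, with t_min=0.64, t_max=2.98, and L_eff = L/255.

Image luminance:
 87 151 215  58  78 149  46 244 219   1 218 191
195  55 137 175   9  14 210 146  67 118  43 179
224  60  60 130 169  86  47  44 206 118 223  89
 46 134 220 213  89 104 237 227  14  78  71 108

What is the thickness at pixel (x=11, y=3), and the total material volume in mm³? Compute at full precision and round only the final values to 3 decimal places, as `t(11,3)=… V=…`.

span = t_max - t_min = 2.98 - 0.64 = 2.340
L(11,3) = 108, L_eff = 108/255 = 0.423529
t(11,3) = 2.98 - 2.340·0.423529 = 1.989
Σt over all 4·12 pixels = 186921/2125 ≈ 87.9628235
V = pitch²·Σt = 1.77²·186921/2125 = 275.579

t(11,3)=1.989 V=275.579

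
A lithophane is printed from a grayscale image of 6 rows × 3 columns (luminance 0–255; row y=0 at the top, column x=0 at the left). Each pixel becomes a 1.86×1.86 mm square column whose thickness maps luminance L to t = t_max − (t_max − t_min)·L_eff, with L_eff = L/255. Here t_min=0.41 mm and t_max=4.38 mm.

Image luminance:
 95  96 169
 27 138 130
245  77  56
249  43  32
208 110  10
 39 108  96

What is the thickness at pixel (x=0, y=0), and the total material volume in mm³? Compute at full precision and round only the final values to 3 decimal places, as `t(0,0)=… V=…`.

span = t_max - t_min = 4.38 - 0.41 = 3.970
L(0,0) = 95, L_eff = 95/255 = 0.372549
t(0,0) = 4.38 - 3.970·0.372549 = 2.901
Σt over all 6·3 pixels = 311251/6375 ≈ 48.8236863
V = pitch²·Σt = 1.86²·311251/6375 = 168.910

t(0,0)=2.901 V=168.910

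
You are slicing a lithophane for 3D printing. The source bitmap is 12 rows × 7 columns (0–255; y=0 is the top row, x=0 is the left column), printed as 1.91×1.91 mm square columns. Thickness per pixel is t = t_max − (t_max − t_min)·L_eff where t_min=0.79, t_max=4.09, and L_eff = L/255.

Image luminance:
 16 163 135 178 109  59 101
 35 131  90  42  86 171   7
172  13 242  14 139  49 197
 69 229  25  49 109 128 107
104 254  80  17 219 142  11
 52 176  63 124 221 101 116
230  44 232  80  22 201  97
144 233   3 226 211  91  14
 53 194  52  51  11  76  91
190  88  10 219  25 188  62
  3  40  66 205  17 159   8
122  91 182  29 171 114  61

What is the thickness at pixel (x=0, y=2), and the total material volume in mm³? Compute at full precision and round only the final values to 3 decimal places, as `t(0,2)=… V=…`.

span = t_max - t_min = 4.09 - 0.79 = 3.300
L(0,2) = 172, L_eff = 172/255 = 0.674510
t(0,2) = 4.09 - 3.300·0.674510 = 1.864
Σt over all 12·7 pixels = 38713/170 ≈ 227.7235294
V = pitch²·Σt = 1.91²·38713/170 = 830.758

t(0,2)=1.864 V=830.758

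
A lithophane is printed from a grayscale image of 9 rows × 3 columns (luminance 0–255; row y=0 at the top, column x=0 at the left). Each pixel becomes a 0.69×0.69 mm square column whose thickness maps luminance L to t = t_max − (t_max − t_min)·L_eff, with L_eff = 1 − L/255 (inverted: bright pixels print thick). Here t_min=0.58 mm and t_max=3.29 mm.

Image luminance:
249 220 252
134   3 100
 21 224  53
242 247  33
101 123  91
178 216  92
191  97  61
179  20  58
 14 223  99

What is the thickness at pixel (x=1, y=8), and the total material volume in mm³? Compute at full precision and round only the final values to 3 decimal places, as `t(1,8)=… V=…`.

t(1,8)=2.950 V=25.271

span = t_max - t_min = 3.29 - 0.58 = 2.710
L(1,8) = 223, L_eff = 1 - 223/255 = 0.125490 (inverted)
t(1,8) = 3.29 - 2.710·0.125490 = 2.950
Σt over all 9·3 pixels = 1353521/25500 ≈ 53.0792549
V = pitch²·Σt = 0.69²·1353521/25500 = 25.271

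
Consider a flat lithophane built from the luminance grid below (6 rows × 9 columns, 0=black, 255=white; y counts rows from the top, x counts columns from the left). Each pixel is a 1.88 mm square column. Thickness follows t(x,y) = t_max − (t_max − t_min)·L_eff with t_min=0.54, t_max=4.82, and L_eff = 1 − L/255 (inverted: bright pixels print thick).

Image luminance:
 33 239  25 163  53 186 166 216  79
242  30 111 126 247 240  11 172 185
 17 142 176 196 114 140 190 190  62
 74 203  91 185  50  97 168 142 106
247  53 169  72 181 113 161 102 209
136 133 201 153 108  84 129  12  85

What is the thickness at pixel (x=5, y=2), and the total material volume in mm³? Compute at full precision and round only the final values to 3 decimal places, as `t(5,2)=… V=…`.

span = t_max - t_min = 4.82 - 0.54 = 4.280
L(5,2) = 140, L_eff = 1 - 140/255 = 0.450980 (inverted)
t(5,2) = 4.82 - 4.280·0.450980 = 2.890
Σt over all 6·9 pixels = 12772/85 ≈ 150.2588235
V = pitch²·Σt = 1.88²·12772/85 = 531.075

t(5,2)=2.890 V=531.075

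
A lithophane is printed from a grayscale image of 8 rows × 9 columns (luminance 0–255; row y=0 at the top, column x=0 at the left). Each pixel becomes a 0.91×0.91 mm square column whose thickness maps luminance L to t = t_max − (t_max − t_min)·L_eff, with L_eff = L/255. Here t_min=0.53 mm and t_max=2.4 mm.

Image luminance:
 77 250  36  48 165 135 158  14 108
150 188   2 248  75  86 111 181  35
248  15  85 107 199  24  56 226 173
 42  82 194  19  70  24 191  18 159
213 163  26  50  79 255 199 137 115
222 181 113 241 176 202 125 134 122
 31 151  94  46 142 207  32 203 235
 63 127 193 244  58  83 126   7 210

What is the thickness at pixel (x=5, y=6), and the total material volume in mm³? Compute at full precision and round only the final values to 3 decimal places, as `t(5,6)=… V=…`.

t(5,6)=0.882 V=88.417

span = t_max - t_min = 2.4 - 0.53 = 1.870
L(5,6) = 207, L_eff = 207/255 = 0.811765
t(5,6) = 2.4 - 1.870·0.811765 = 0.882
Σt over all 8·9 pixels = 40039/375 ≈ 106.7706667
V = pitch²·Σt = 0.91²·40039/375 = 88.417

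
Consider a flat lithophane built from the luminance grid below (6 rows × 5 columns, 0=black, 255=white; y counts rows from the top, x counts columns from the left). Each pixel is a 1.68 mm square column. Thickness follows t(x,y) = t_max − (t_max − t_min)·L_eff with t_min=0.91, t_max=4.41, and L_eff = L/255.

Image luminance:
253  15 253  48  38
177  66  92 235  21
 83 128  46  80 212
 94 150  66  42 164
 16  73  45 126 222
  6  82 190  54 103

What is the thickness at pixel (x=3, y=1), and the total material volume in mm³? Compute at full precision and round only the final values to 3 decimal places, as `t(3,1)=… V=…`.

t(3,1)=1.185 V=250.214

span = t_max - t_min = 4.41 - 0.91 = 3.500
L(3,1) = 235, L_eff = 235/255 = 0.921569
t(3,1) = 4.41 - 3.500·0.921569 = 1.185
Σt over all 6·5 pixels = 15071/170 ≈ 88.6529412
V = pitch²·Σt = 1.68²·15071/170 = 250.214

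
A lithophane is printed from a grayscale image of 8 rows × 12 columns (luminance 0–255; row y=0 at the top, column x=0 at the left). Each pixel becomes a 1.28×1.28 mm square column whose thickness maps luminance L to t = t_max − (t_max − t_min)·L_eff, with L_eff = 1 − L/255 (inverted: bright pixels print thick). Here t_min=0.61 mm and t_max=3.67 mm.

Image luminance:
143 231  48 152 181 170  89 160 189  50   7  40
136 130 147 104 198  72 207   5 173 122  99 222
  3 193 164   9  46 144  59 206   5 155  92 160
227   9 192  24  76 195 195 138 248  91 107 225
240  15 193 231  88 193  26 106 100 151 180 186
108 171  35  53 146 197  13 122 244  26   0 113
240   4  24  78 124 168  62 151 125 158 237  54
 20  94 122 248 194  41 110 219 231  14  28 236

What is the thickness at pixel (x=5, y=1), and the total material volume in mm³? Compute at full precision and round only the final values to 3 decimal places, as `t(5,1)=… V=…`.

t(5,1)=1.474 V=331.029

span = t_max - t_min = 3.67 - 0.61 = 3.060
L(5,1) = 72, L_eff = 1 - 72/255 = 0.717647 (inverted)
t(5,1) = 3.67 - 3.060·0.717647 = 1.474
Σt over all 8·12 pixels = 202.044
V = pitch²·Σt = 1.28²·202.044 = 331.029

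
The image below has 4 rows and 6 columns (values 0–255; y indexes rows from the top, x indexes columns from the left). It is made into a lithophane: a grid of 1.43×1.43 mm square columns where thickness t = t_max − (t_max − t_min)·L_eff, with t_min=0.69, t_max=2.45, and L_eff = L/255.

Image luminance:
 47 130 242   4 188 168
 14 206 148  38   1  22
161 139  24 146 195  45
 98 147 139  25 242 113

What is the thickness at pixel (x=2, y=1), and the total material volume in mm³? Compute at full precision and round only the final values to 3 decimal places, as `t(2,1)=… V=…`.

span = t_max - t_min = 2.45 - 0.69 = 1.760
L(2,1) = 148, L_eff = 148/255 = 0.580392
t(2,1) = 2.45 - 1.760·0.580392 = 1.429
Σt over all 4·6 pixels = 85614/2125 ≈ 40.2889412
V = pitch²·Σt = 1.43²·85614/2125 = 82.387

t(2,1)=1.429 V=82.387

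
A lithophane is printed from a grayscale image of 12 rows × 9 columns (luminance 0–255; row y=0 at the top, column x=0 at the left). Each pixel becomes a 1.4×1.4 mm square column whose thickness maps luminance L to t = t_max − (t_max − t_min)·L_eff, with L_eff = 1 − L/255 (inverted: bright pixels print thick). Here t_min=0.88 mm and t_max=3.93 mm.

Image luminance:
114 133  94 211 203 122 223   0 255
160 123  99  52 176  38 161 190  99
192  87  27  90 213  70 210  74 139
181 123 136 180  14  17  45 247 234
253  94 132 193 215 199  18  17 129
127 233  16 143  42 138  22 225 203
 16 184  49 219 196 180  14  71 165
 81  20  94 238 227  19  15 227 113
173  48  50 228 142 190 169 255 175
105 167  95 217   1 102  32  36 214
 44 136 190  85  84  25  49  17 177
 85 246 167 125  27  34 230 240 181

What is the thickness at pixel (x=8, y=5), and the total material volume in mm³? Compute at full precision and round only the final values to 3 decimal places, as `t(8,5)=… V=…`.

span = t_max - t_min = 3.93 - 0.88 = 3.050
L(8,5) = 203, L_eff = 1 - 203/255 = 0.203922 (inverted)
t(8,5) = 3.93 - 3.050·0.203922 = 3.308
Σt over all 12·9 pixels = 110542/425 ≈ 260.0988235
V = pitch²·Σt = 1.4²·110542/425 = 509.794

t(8,5)=3.308 V=509.794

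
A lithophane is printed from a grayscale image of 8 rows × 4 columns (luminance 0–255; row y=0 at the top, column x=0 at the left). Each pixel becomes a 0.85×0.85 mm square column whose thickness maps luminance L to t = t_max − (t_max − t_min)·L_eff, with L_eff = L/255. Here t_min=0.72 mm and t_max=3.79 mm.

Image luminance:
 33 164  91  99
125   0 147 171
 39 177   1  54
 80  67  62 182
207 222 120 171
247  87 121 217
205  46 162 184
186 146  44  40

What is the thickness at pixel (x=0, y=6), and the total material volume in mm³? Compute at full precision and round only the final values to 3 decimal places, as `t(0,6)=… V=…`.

t(0,6)=1.322 V=53.727

span = t_max - t_min = 3.79 - 0.72 = 3.070
L(0,6) = 205, L_eff = 205/255 = 0.803922
t(0,6) = 3.79 - 3.070·0.803922 = 1.322
Σt over all 8·4 pixels = 632087/8500 ≈ 74.3631765
V = pitch²·Σt = 0.85²·632087/8500 = 53.727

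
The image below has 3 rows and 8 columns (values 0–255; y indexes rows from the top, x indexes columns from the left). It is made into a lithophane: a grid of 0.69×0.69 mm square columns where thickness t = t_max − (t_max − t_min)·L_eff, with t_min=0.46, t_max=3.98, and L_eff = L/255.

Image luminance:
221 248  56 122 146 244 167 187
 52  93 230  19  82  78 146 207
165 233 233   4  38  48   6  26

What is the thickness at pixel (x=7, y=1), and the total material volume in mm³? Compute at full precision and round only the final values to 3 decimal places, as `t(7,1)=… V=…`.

t(7,1)=1.123 V=25.426

span = t_max - t_min = 3.98 - 0.46 = 3.520
L(7,1) = 207, L_eff = 207/255 = 0.811765
t(7,1) = 3.98 - 3.520·0.811765 = 1.123
Σt over all 3·8 pixels = 113484/2125 ≈ 53.4042353
V = pitch²·Σt = 0.69²·113484/2125 = 25.426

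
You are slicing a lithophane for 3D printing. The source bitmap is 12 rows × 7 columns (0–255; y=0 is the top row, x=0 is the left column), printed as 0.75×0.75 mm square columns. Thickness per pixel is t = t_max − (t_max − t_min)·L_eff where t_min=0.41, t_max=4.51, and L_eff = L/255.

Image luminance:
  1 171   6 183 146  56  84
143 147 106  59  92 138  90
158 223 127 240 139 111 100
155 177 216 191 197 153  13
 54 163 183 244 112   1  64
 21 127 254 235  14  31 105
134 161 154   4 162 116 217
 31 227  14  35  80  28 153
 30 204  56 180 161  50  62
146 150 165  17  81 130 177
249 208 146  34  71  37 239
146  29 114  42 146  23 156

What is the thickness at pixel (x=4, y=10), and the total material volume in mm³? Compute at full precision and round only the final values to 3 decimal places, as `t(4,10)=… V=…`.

span = t_max - t_min = 4.51 - 0.41 = 4.100
L(4,10) = 71, L_eff = 71/255 = 0.278431
t(4,10) = 4.51 - 4.100·0.278431 = 3.368
Σt over all 12·7 pixels = 556247/2550 ≈ 218.1360784
V = pitch²·Σt = 0.75²·556247/2550 = 122.702

t(4,10)=3.368 V=122.702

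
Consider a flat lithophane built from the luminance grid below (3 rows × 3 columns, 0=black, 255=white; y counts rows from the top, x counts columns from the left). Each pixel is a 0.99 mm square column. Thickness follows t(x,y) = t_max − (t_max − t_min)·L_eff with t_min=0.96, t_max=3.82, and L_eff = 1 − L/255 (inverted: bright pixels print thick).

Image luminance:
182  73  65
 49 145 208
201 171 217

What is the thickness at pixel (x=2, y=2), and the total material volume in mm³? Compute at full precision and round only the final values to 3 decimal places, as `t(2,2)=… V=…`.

t(2,2)=3.394 V=22.879

span = t_max - t_min = 3.82 - 0.96 = 2.860
L(2,2) = 217, L_eff = 1 - 217/255 = 0.149020 (inverted)
t(2,2) = 3.82 - 2.860·0.149020 = 3.394
Σt over all 3·3 pixels = 99211/4250 ≈ 23.3437647
V = pitch²·Σt = 0.99²·99211/4250 = 22.879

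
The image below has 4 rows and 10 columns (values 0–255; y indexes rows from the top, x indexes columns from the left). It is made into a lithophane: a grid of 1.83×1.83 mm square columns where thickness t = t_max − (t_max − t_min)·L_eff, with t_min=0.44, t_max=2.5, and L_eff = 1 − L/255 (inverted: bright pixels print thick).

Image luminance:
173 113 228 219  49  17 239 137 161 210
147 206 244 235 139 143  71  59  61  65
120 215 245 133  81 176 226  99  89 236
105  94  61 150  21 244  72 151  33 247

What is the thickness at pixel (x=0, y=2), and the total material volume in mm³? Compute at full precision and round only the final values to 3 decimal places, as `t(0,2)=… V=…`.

span = t_max - t_min = 2.5 - 0.44 = 2.060
L(0,2) = 120, L_eff = 1 - 120/255 = 0.529412 (inverted)
t(0,2) = 2.5 - 2.060·0.529412 = 1.409
Σt over all 4·10 pixels = 406471/6375 ≈ 63.7601569
V = pitch²·Σt = 1.83²·406471/6375 = 213.526

t(0,2)=1.409 V=213.526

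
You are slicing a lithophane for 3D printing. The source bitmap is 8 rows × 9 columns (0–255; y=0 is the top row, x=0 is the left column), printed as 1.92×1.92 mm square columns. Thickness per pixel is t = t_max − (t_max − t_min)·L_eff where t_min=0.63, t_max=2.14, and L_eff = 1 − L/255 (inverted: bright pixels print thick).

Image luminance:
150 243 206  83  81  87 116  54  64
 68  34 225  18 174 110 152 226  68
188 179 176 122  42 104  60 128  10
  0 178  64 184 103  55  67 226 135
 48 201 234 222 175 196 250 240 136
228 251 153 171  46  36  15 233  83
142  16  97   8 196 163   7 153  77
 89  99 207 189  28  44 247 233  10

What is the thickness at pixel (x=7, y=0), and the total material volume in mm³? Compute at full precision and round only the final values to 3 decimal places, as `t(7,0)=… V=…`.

span = t_max - t_min = 2.14 - 0.63 = 1.510
L(7,0) = 54, L_eff = 1 - 54/255 = 0.788235 (inverted)
t(7,0) = 2.14 - 1.510·0.788235 = 0.950
Σt over all 8·9 pixels = 2531233/25500 ≈ 99.2640392
V = pitch²·Σt = 1.92²·2531233/25500 = 365.927

t(7,0)=0.950 V=365.927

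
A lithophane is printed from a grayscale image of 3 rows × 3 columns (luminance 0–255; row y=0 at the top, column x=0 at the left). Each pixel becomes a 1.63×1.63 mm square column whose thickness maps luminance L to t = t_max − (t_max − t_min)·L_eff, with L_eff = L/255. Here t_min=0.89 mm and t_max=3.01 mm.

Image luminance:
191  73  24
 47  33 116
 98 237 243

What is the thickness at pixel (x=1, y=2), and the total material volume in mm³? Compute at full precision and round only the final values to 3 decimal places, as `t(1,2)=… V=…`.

span = t_max - t_min = 3.01 - 0.89 = 2.120
L(1,2) = 237, L_eff = 237/255 = 0.929412
t(1,2) = 3.01 - 2.120·0.929412 = 1.040
Σt over all 3·3 pixels = 155217/8500 ≈ 18.2608235
V = pitch²·Σt = 1.63²·155217/8500 = 48.517

t(1,2)=1.040 V=48.517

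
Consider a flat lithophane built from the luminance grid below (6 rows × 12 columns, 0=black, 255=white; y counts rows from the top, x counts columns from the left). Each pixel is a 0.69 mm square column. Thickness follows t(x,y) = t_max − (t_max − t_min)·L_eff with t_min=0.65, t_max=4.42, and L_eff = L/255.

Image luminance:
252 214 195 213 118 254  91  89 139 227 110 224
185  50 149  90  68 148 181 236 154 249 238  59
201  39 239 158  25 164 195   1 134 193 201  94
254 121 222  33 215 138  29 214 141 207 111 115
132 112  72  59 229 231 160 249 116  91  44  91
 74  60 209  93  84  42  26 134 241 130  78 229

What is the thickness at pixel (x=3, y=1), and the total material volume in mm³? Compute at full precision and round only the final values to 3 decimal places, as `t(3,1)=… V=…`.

t(3,1)=3.089 V=78.571

span = t_max - t_min = 4.42 - 0.65 = 3.770
L(3,1) = 90, L_eff = 90/255 = 0.352941
t(3,1) = 4.42 - 3.770·0.352941 = 3.089
Σt over all 6·12 pixels = 4208269/25500 ≈ 165.0301569
V = pitch²·Σt = 0.69²·4208269/25500 = 78.571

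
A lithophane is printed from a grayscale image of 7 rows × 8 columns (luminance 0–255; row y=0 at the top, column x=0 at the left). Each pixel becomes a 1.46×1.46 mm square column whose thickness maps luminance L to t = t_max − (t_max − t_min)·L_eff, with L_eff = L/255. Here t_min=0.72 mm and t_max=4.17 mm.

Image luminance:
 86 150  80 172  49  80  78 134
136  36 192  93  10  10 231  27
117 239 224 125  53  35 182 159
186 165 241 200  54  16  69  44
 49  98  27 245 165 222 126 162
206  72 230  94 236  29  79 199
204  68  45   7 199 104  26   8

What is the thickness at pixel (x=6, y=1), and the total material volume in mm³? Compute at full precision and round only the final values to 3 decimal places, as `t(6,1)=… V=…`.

t(6,1)=1.045 V=308.211

span = t_max - t_min = 4.17 - 0.72 = 3.450
L(6,1) = 231, L_eff = 231/255 = 0.905882
t(6,1) = 4.17 - 3.450·0.905882 = 1.045
Σt over all 7·8 pixels = 49161/340 ≈ 144.5911765
V = pitch²·Σt = 1.46²·49161/340 = 308.211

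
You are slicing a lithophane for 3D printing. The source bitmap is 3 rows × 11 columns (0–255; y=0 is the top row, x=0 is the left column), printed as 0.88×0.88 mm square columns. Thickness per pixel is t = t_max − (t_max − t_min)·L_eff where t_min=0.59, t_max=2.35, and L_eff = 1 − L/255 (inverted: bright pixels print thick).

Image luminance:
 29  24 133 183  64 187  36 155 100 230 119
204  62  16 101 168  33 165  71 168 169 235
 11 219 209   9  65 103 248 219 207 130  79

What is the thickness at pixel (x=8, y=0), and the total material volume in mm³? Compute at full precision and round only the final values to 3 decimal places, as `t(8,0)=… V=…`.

span = t_max - t_min = 2.35 - 0.59 = 1.760
L(8,0) = 100, L_eff = 1 - 100/255 = 0.607843 (inverted)
t(8,0) = 2.35 - 1.760·0.607843 = 1.280
Σt over all 3·11 pixels = 1227061/25500 ≈ 48.1200392
V = pitch²·Σt = 0.88²·1227061/25500 = 37.264

t(8,0)=1.280 V=37.264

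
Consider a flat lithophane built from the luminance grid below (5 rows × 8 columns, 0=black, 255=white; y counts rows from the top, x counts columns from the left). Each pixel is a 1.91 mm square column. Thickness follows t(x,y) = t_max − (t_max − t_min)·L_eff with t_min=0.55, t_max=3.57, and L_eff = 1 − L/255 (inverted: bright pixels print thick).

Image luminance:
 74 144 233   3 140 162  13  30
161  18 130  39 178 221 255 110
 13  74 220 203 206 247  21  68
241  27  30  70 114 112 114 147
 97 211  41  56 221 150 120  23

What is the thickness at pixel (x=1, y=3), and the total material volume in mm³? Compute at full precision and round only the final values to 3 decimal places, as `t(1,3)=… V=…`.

span = t_max - t_min = 3.57 - 0.55 = 3.020
L(1,3) = 27, L_eff = 1 - 27/255 = 0.894118 (inverted)
t(1,3) = 3.57 - 3.020·0.894118 = 0.870
Σt over all 5·8 pixels = 331929/4250 ≈ 78.1009412
V = pitch²·Σt = 1.91²·331929/4250 = 284.920

t(1,3)=0.870 V=284.920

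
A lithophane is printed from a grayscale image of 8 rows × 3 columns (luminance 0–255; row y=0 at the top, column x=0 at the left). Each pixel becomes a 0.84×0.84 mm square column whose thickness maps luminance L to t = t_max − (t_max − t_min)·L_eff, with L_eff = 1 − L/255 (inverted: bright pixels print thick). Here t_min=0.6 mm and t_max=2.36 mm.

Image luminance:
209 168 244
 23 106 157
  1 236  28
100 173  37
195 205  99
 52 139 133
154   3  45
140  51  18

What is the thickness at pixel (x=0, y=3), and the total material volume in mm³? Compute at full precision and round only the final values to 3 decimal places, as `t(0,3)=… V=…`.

span = t_max - t_min = 2.36 - 0.6 = 1.760
L(0,3) = 100, L_eff = 1 - 100/255 = 0.607843 (inverted)
t(0,3) = 2.36 - 1.760·0.607843 = 1.290
Σt over all 8·3 pixels = 211304/6375 ≈ 33.1457255
V = pitch²·Σt = 0.84²·211304/6375 = 23.388

t(0,3)=1.290 V=23.388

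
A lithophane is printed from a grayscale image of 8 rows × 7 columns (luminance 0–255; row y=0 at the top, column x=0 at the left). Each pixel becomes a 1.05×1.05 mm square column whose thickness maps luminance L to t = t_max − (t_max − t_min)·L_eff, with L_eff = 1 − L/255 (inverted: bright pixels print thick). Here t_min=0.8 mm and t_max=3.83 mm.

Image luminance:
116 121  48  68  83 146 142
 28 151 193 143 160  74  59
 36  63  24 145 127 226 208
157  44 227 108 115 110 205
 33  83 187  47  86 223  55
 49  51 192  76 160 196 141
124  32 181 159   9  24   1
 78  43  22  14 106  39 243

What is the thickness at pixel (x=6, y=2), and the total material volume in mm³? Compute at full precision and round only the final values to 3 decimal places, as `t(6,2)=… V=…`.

span = t_max - t_min = 3.83 - 0.8 = 3.030
L(6,2) = 208, L_eff = 1 - 208/255 = 0.184314 (inverted)
t(6,2) = 3.83 - 3.030·0.184314 = 3.272
Σt over all 8·7 pixels = 984881/8500 ≈ 115.8683529
V = pitch²·Σt = 1.05²·984881/8500 = 127.745

t(6,2)=3.272 V=127.745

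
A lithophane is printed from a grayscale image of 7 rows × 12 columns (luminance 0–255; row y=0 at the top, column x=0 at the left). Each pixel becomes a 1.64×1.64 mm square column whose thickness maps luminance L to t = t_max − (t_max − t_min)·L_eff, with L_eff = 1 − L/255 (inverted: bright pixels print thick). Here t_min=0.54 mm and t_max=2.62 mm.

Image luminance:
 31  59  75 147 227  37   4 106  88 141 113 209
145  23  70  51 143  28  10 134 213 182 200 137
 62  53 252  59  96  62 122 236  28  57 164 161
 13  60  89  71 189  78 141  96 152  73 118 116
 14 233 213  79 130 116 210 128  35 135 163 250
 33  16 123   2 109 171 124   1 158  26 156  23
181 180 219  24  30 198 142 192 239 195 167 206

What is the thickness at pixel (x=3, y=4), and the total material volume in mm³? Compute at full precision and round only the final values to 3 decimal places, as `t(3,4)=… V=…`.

span = t_max - t_min = 2.62 - 0.54 = 2.080
L(3,4) = 79, L_eff = 1 - 79/255 = 0.690196 (inverted)
t(3,4) = 2.62 - 2.080·0.690196 = 1.184
Σt over all 7·12 pixels = 795754/6375 ≈ 124.8241569
V = pitch²·Σt = 1.64²·795754/6375 = 335.727

t(3,4)=1.184 V=335.727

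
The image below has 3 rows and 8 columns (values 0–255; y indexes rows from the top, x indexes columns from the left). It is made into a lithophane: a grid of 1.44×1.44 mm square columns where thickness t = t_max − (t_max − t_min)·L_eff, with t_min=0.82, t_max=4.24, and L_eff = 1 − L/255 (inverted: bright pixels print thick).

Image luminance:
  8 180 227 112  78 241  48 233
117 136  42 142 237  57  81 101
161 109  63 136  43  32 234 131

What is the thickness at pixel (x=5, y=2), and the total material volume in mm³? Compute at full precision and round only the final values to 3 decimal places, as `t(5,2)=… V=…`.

t(5,2)=1.249 V=122.822

span = t_max - t_min = 4.24 - 0.82 = 3.420
L(5,2) = 32, L_eff = 1 - 32/255 = 0.874510 (inverted)
t(5,2) = 4.24 - 3.420·0.874510 = 1.249
Σt over all 3·8 pixels = 251733/4250 ≈ 59.2312941
V = pitch²·Σt = 1.44²·251733/4250 = 122.822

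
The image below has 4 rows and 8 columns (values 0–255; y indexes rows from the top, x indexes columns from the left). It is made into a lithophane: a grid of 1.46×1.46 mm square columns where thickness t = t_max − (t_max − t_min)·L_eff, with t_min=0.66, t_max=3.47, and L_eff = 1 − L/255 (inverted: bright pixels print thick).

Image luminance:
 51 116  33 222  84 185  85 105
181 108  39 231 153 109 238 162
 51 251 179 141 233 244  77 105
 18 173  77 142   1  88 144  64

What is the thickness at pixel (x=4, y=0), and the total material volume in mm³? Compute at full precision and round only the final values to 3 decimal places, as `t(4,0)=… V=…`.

t(4,0)=1.586 V=141.091

span = t_max - t_min = 3.47 - 0.66 = 2.810
L(4,0) = 84, L_eff = 1 - 84/255 = 0.670588 (inverted)
t(4,0) = 3.47 - 2.810·0.670588 = 1.586
Σt over all 4·8 pixels = 33757/510 ≈ 66.1901961
V = pitch²·Σt = 1.46²·33757/510 = 141.091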